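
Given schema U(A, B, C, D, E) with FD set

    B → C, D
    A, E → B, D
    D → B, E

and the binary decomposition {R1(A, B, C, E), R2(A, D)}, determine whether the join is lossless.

Common attributes: R1 ∩ R2 = {A}.
No dependency enlarges {A}, so (A)⁺ = {A}.
The closure contains neither all of R1 = {A, B, C, E} nor all of R2 = {A, D}, so the common attributes are not a superkey of either fragment. The join is lossy.

No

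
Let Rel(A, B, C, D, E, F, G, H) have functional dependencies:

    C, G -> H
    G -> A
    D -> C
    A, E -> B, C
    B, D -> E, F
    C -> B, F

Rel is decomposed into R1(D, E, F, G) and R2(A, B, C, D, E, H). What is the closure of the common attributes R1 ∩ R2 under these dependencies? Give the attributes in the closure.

B, C, D, E, F

R1 ∩ R2 = {D, E}.
D → C applies, adding C
C → B, F applies, adding B, F
Closure: {B, C, D, E, F}.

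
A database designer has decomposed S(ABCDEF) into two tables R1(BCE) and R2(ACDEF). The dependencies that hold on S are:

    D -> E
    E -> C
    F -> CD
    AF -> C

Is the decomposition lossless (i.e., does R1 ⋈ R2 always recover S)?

No

Common attributes: R1 ∩ R2 = {CE}.
No dependency enlarges {CE}, so (CE)⁺ = {CE}.
The closure contains neither all of R1 = {BCE} nor all of R2 = {ACDEF}, so the common attributes are not a superkey of either fragment. The join is lossy.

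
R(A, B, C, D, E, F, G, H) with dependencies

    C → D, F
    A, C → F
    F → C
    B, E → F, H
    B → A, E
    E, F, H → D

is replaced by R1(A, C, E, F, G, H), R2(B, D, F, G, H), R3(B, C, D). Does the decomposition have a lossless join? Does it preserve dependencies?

lossy and not dependency-preserving

Lossless test (chase): Rows 1 and 3 agree on C; apply C→D, F and equate their D, F entries. Rows 1 and 2 agree on F; apply F→C and equate their C entries. Rows 2 and 3 agree on B; apply B→A, E and equate their A, E entries. Rows 2 and 3 agree on B, E; apply B, E→F, H and equate their F, H entries. No row becomes fully distinguished — the join is lossy.
Dependency preservation: the restricted closure of {B} across the fragments never reaches {A, E}, so B → A, E cannot be enforced without a join — not preserved.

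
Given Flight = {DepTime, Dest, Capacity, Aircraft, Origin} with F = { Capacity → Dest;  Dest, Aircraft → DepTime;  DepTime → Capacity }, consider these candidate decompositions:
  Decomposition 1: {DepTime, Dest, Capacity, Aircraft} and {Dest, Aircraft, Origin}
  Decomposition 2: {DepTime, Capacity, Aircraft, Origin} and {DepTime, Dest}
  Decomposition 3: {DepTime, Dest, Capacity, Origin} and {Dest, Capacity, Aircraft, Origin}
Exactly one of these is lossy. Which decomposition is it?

Decomposition 1: common = {Dest, Aircraft}, closure = {DepTime, Dest, Capacity, Aircraft} → lossless.
Decomposition 2: common = {DepTime}, closure = {DepTime, Dest, Capacity} → lossless.
Decomposition 3: common = {Dest, Capacity, Origin}, closure = {Dest, Capacity, Origin} → lossy.

Decomposition 3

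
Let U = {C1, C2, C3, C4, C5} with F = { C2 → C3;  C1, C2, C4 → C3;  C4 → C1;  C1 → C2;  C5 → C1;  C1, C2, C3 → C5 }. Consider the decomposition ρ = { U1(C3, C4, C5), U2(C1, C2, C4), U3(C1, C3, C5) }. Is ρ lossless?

Yes

Chase test. Columns are C1, C2, C3, C4, C5; row i has aⱼ where attribute j ∈ Ui, else bᵢⱼ.
Initial tableau (one row per fragment):
  row 1: b11 b12 a3 a4 a5
  row 2: a1 a2 b23 a4 b25
  row 3: a1 b32 a3 b34 a5
Rows 1 and 2 agree on C4; apply C4→C1 and equate their C1 entries.
Rows 1 and 2 agree on C1; apply C1→C2 and equate their C2 entries.
Rows 1 and 3 agree on C1; apply C1→C2 and equate their C2 entries.
Rows 1 and 2 agree on C2; apply C2→C3 and equate their C3 entries.
Rows 1 and 2 agree on C1, C2, C3; apply C1, C2, C3→C5 and equate their C5 entries.
Row 1 is now all distinguished symbols — the join is lossless.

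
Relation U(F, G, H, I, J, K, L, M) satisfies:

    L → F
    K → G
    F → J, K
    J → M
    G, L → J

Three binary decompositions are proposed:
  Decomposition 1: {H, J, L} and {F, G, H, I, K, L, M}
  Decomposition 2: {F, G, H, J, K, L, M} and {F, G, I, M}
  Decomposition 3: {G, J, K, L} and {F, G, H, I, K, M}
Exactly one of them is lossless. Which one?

Decomposition 1

Decomposition 1: common = {H, L}, closure = {F, G, H, J, K, L, M} → lossless.
Decomposition 2: common = {F, G, M}, closure = {F, G, J, K, M} → lossy.
Decomposition 3: common = {G, K}, closure = {G, K} → lossy.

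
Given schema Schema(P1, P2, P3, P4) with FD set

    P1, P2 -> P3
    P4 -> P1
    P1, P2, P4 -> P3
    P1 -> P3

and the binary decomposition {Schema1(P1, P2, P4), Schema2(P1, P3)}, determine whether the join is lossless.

Common attributes: Schema1 ∩ Schema2 = {P1}.
Closure of {P1}: P1 → P3 applies, adding P3. So (P1)⁺ = {P1, P3}.
This closure contains every attribute of Schema2, so Schema1 ∩ Schema2 → Schema2. The join is lossless.

Yes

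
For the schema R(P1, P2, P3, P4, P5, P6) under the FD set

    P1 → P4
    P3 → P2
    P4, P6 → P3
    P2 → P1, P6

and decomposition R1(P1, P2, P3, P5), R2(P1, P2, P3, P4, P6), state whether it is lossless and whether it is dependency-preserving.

Lossless test: (P1, P2, P3)⁺ = {P1, P2, P3, P4, P6}, which contains all of one fragment — lossless.
Dependency preservation: every FD's attributes lie within a single fragment, so each can be enforced locally — preserved.

lossless and dependency-preserving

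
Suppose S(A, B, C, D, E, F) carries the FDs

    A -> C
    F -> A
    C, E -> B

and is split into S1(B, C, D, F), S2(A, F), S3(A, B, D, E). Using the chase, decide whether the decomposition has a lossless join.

No

Chase test. Columns are A, B, C, D, E, F; row i has aⱼ where attribute j ∈ Si, else bᵢⱼ.
Initial tableau (one row per fragment):
  row 1: b11 a2 a3 a4 b15 a6
  row 2: a1 b22 b23 b24 b25 a6
  row 3: a1 a2 b33 a4 a5 b36
Rows 2 and 3 agree on A; apply A→C and equate their C entries.
Rows 1 and 2 agree on F; apply F→A and equate their A entries.
Rows 1 and 2 agree on A; apply A→C and equate their C entries.
No row becomes fully distinguished — the join is lossy.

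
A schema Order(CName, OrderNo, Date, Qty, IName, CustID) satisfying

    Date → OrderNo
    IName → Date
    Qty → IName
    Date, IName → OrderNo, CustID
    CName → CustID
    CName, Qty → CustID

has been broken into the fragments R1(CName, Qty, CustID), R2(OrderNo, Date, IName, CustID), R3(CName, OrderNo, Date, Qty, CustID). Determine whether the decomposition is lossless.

No

Chase test. Columns are CName, OrderNo, Date, Qty, IName, CustID; row i has aⱼ where attribute j ∈ Ri, else bᵢⱼ.
Initial tableau (one row per fragment):
  row 1: a1 b12 b13 a4 b15 a6
  row 2: b21 a2 a3 b24 a5 a6
  row 3: a1 a2 a3 a4 b35 a6
Rows 1 and 3 agree on Qty; apply Qty→IName and equate their IName entries.
Rows 1 and 3 agree on IName; apply IName→Date and equate their Date entries.
Rows 1 and 3 agree on Date, IName; apply Date, IName→OrderNo, CustID and equate their OrderNo, CustID entries.
No row becomes fully distinguished — the join is lossy.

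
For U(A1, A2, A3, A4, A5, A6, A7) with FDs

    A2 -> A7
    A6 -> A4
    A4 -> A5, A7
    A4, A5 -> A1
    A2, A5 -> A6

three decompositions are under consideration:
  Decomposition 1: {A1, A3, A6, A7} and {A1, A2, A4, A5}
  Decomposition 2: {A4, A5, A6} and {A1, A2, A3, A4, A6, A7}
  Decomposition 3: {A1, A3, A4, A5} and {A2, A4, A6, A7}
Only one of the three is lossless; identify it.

Decomposition 1: common = {A1}, closure = {A1} → lossy.
Decomposition 2: common = {A4, A6}, closure = {A1, A4, A5, A6, A7} → lossless.
Decomposition 3: common = {A4}, closure = {A1, A4, A5, A7} → lossy.

Decomposition 2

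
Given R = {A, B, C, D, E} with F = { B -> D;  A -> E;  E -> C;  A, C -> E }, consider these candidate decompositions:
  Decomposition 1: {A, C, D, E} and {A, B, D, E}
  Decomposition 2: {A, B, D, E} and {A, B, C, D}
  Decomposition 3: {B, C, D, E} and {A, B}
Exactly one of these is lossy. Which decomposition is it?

Decomposition 3

Decomposition 1: common = {A, D, E}, closure = {A, C, D, E} → lossless.
Decomposition 2: common = {A, B, D}, closure = {A, B, C, D, E} → lossless.
Decomposition 3: common = {B}, closure = {B, D} → lossy.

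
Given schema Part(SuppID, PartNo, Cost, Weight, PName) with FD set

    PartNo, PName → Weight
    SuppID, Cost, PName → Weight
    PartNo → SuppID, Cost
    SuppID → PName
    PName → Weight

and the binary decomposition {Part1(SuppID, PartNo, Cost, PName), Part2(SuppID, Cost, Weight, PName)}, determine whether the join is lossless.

Common attributes: Part1 ∩ Part2 = {SuppID, Cost, PName}.
Closure of {SuppID, Cost, PName}: SuppID, Cost, PName → Weight applies, adding Weight. So (SuppID, Cost, PName)⁺ = {SuppID, Cost, Weight, PName}.
This closure contains every attribute of Part2, so Part1 ∩ Part2 → Part2. The join is lossless.

Yes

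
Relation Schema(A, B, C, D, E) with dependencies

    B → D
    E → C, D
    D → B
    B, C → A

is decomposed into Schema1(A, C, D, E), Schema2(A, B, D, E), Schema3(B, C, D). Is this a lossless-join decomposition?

Chase test. Columns are A, B, C, D, E; row i has aⱼ where attribute j ∈ Schemai, else bᵢⱼ.
Initial tableau (one row per fragment):
  row 1: a1 b12 a3 a4 a5
  row 2: a1 a2 b23 a4 a5
  row 3: b31 a2 a3 a4 b35
Rows 1 and 2 agree on E; apply E→C, D and equate their C, D entries.
Rows 1 and 2 agree on D; apply D→B and equate their B entries.
Rows 1 and 3 agree on B, C; apply B, C→A and equate their A entries.
Row 1 is now all distinguished symbols — the join is lossless.

Yes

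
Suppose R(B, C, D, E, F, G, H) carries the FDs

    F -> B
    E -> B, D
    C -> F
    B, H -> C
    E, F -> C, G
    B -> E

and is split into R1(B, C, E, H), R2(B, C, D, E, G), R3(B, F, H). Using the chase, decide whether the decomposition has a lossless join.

Chase test. Columns are B, C, D, E, F, G, H; row i has aⱼ where attribute j ∈ Ri, else bᵢⱼ.
Initial tableau (one row per fragment):
  row 1: a1 a2 b13 a4 b15 b16 a7
  row 2: a1 a2 a3 a4 b25 a6 b27
  row 3: a1 b32 b33 b34 a5 b36 a7
Rows 1 and 2 agree on E; apply E→B, D and equate their B, D entries.
Rows 1 and 2 agree on C; apply C→F and equate their F entries.
Rows 1 and 3 agree on B, H; apply B, H→C and equate their C entries.
Rows 1 and 2 agree on E, F; apply E, F→C, G and equate their C, G entries.
Rows 1 and 3 agree on B; apply B→E and equate their E entries.
Rows 1 and 3 agree on E; apply E→B, D and equate their B, D entries.
Rows 1 and 3 agree on C; apply C→F and equate their F entries.
Rows 1 and 3 agree on E, F; apply E, F→C, G and equate their C, G entries.
Row 1 is now all distinguished symbols — the join is lossless.

Yes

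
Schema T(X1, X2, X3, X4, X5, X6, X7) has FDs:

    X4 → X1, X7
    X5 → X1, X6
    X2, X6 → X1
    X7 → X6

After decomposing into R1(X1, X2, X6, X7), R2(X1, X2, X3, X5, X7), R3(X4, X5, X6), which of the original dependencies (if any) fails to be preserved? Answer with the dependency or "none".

Check X4 → X1, X7: no single fragment contains all of {X1, X4, X7}, and the restricted closure of {X4} across the fragments never reaches {X1, X7}.
X5 → X1, X6 is preserved.
X2, X6 → X1 is preserved.
X7 → X6 is preserved.

X4 → X1, X7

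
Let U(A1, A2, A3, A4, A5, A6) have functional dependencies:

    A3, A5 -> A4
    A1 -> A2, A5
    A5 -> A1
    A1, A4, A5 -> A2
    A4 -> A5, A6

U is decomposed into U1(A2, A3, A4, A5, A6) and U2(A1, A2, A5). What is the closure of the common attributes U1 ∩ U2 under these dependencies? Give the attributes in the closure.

U1 ∩ U2 = {A2, A5}.
A5 → A1 applies, adding A1
Closure: {A1, A2, A5}.

A1, A2, A5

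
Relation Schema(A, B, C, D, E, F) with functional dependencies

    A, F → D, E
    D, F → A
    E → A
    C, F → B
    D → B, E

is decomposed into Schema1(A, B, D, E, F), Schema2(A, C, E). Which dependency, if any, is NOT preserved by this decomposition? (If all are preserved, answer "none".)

C, F → B

Check C, F → B: no single fragment contains all of {B, C, F}, and the restricted closure of {C, F} across the fragments never reaches {B}.
A, F → D, E is preserved.
D, F → A is preserved.
E → A is preserved.
D → B, E is preserved.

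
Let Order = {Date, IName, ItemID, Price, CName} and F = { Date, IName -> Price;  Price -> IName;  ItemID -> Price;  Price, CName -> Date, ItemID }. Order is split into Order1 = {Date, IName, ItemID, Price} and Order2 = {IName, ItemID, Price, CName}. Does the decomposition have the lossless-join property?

Common attributes: Order1 ∩ Order2 = {IName, ItemID, Price}.
No dependency enlarges {IName, ItemID, Price}, so (IName, ItemID, Price)⁺ = {IName, ItemID, Price}.
The closure contains neither all of Order1 = {Date, IName, ItemID, Price} nor all of Order2 = {IName, ItemID, Price, CName}, so the common attributes are not a superkey of either fragment. The join is lossy.

No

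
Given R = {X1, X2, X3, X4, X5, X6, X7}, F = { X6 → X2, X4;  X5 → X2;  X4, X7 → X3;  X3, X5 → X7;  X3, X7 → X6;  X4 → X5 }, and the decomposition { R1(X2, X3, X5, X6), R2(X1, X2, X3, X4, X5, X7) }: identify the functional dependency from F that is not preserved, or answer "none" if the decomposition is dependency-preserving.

X6 → X2, X4

Check X6 → X2, X4: no single fragment contains all of {X2, X4, X6}, and the restricted closure of {X6} across the fragments never reaches {X2, X4}.
X5 → X2 is preserved.
X4, X7 → X3 is preserved.
X3, X5 → X7 is preserved.
X3, X7 → X6 is preserved.
X4 → X5 is preserved.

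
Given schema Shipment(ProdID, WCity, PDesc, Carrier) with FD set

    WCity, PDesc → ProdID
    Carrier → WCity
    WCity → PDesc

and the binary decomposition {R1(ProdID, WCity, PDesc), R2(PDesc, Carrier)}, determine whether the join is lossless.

No

Common attributes: R1 ∩ R2 = {PDesc}.
No dependency enlarges {PDesc}, so (PDesc)⁺ = {PDesc}.
The closure contains neither all of R1 = {ProdID, WCity, PDesc} nor all of R2 = {PDesc, Carrier}, so the common attributes are not a superkey of either fragment. The join is lossy.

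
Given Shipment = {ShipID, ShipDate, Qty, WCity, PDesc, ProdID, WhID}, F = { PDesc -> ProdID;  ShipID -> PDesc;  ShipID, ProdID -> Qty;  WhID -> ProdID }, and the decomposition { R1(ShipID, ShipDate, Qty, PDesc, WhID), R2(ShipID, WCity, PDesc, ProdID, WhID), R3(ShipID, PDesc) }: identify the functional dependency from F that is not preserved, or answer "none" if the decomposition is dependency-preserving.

PDesc → ProdID lies within R2.
ShipID → PDesc lies within R1.
ShipID, ProdID → Qty: restricted closure across fragments reaches Qty.
WhID → ProdID lies within R2.
Every dependency is enforceable on the fragments, so the decomposition is dependency-preserving.

none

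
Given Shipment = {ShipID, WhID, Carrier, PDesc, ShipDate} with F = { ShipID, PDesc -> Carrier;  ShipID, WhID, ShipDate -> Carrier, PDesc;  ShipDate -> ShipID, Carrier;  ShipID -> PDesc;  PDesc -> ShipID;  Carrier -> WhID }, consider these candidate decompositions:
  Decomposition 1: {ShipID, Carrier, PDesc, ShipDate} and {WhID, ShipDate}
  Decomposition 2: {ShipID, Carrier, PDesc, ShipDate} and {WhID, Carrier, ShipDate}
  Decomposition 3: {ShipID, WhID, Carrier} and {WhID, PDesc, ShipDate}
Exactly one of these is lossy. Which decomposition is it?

Decomposition 1: common = {ShipDate}, closure = {ShipID, WhID, Carrier, PDesc, ShipDate} → lossless.
Decomposition 2: common = {Carrier, ShipDate}, closure = {ShipID, WhID, Carrier, PDesc, ShipDate} → lossless.
Decomposition 3: common = {WhID}, closure = {WhID} → lossy.

Decomposition 3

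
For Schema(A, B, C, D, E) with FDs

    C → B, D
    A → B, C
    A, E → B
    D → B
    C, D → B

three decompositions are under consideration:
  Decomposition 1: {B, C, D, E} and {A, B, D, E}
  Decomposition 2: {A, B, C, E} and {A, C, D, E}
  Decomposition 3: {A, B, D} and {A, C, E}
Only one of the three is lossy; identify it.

Decomposition 1: common = {B, D, E}, closure = {B, D, E} → lossy.
Decomposition 2: common = {A, C, E}, closure = {A, B, C, D, E} → lossless.
Decomposition 3: common = {A}, closure = {A, B, C, D} → lossless.

Decomposition 1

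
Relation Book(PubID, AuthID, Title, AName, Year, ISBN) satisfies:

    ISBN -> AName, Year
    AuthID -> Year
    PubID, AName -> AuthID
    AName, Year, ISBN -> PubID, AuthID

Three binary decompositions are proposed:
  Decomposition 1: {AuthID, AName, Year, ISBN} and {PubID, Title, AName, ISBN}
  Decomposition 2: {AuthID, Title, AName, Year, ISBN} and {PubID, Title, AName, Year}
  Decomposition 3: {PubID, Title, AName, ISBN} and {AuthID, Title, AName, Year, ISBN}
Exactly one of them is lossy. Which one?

Decomposition 2

Decomposition 1: common = {AName, ISBN}, closure = {PubID, AuthID, AName, Year, ISBN} → lossless.
Decomposition 2: common = {Title, AName, Year}, closure = {Title, AName, Year} → lossy.
Decomposition 3: common = {Title, AName, ISBN}, closure = {PubID, AuthID, Title, AName, Year, ISBN} → lossless.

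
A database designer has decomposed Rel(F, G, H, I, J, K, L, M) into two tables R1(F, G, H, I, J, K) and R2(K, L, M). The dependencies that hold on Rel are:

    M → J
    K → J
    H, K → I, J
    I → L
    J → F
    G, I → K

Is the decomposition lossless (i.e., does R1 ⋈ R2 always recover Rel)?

Common attributes: R1 ∩ R2 = {K}.
Closure of {K}: K → J applies, adding J; J → F applies, adding F. So (K)⁺ = {F, J, K}.
The closure contains neither all of R1 = {F, G, H, I, J, K} nor all of R2 = {K, L, M}, so the common attributes are not a superkey of either fragment. The join is lossy.

No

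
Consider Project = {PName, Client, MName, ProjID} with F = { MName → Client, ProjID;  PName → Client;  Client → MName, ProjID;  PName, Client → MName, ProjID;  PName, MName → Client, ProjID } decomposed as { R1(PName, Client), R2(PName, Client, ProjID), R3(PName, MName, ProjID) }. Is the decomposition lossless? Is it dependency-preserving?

Lossless test (chase): Rows 1 and 3 agree on PName; apply PName→Client and equate their Client entries. Rows 1 and 2 agree on Client; apply Client→MName, ProjID and equate their MName, ProjID entries. Rows 1 and 3 agree on Client; apply Client→MName, ProjID and equate their MName, ProjID entries. Row 1 is now all distinguished symbols — the join is lossless.
Dependency preservation: the restricted closure of {MName} across the fragments never reaches {Client, ProjID}, so MName → Client, ProjID cannot be enforced without a join — not preserved.

lossless but not dependency-preserving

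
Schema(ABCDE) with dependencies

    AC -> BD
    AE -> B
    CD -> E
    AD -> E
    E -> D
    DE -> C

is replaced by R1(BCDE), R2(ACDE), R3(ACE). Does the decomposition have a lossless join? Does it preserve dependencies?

Lossless test (chase): Rows 2 and 3 agree on AC; apply AC→BD and equate their BD entries. No row becomes fully distinguished — the join is lossy.
Dependency preservation: the restricted closure of {AC} across the fragments never reaches {BD}, so AC → BD cannot be enforced without a join — not preserved.

lossy and not dependency-preserving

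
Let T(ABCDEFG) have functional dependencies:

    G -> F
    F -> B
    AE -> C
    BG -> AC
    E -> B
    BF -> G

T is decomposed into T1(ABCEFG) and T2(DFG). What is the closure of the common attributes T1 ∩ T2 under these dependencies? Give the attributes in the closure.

ABCFG

T1 ∩ T2 = {FG}.
F → B applies, adding B
BG → AC applies, adding AC
Closure: {ABCFG}.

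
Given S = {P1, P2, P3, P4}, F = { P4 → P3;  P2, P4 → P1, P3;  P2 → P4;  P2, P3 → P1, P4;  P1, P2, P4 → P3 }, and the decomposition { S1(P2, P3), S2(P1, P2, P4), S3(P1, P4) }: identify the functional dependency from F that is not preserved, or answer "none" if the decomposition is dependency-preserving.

P4 → P3

Check P4 → P3: no single fragment contains all of {P3, P4}, and the restricted closure of {P4} across the fragments never reaches {P3}.
P2, P4 → P1, P3 is preserved.
P2 → P4 is preserved.
P2, P3 → P1, P4 is preserved.
P1, P2, P4 → P3 is preserved.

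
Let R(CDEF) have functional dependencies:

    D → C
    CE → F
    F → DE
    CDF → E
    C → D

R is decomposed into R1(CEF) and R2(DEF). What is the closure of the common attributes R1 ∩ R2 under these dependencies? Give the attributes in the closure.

R1 ∩ R2 = {EF}.
F → DE applies, adding D
D → C applies, adding C
Closure: {CDEF}.

CDEF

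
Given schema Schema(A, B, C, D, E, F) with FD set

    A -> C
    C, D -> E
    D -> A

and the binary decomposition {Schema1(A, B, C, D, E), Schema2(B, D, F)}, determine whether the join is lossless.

Common attributes: Schema1 ∩ Schema2 = {B, D}.
Closure of {B, D}: D → A applies, adding A; A → C applies, adding C; C, D → E applies, adding E. So (B, D)⁺ = {A, B, C, D, E}.
This closure contains every attribute of Schema1, so Schema1 ∩ Schema2 → Schema1. The join is lossless.

Yes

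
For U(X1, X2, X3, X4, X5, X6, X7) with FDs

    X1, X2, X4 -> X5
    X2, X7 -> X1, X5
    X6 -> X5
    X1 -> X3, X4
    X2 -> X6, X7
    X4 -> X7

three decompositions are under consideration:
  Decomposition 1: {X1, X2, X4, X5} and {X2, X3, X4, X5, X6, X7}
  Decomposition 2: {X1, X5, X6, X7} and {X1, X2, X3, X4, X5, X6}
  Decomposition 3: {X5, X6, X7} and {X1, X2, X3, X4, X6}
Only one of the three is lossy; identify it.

Decomposition 3

Decomposition 1: common = {X2, X4, X5}, closure = {X1, X2, X3, X4, X5, X6, X7} → lossless.
Decomposition 2: common = {X1, X5, X6}, closure = {X1, X3, X4, X5, X6, X7} → lossless.
Decomposition 3: common = {X6}, closure = {X5, X6} → lossy.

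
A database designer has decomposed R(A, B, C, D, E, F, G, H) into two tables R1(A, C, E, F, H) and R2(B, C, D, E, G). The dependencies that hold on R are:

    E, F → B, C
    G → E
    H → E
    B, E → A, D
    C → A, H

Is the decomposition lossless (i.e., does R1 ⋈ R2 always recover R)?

Common attributes: R1 ∩ R2 = {C, E}.
Closure of {C, E}: C → A, H applies, adding A, H. So (C, E)⁺ = {A, C, E, H}.
The closure contains neither all of R1 = {A, C, E, F, H} nor all of R2 = {B, C, D, E, G}, so the common attributes are not a superkey of either fragment. The join is lossy.

No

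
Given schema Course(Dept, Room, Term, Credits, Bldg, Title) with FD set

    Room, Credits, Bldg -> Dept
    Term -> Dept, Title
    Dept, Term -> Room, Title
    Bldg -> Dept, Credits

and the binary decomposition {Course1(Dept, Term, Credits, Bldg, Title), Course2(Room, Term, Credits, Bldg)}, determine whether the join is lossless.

Yes

Common attributes: Course1 ∩ Course2 = {Term, Credits, Bldg}.
Closure of {Term, Credits, Bldg}: Term → Dept, Title applies, adding Dept, Title; Dept, Term → Room, Title applies, adding Room. So (Term, Credits, Bldg)⁺ = {Dept, Room, Term, Credits, Bldg, Title}.
This closure contains every attribute of Course1, so Course1 ∩ Course2 → Course1. The join is lossless.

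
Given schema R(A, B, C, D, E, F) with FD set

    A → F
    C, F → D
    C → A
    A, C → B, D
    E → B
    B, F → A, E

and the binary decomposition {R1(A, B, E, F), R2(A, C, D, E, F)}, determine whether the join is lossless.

Common attributes: R1 ∩ R2 = {A, E, F}.
Closure of {A, E, F}: E → B applies, adding B. So (A, E, F)⁺ = {A, B, E, F}.
This closure contains every attribute of R1, so R1 ∩ R2 → R1. The join is lossless.

Yes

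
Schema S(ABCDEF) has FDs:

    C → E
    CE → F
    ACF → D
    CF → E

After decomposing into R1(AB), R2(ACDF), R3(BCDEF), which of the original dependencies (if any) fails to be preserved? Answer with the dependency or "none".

none

C → E lies within R3.
CE → F lies within R3.
ACF → D lies within R2.
CF → E lies within R3.
Every dependency is enforceable on the fragments, so the decomposition is dependency-preserving.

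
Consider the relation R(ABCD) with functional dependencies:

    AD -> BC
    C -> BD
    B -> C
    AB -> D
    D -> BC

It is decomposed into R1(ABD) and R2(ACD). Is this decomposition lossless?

Yes

Common attributes: R1 ∩ R2 = {AD}.
Closure of {AD}: AD → BC applies, adding BC. So (AD)⁺ = {ABCD}.
This closure contains every attribute of R1, so R1 ∩ R2 → R1. The join is lossless.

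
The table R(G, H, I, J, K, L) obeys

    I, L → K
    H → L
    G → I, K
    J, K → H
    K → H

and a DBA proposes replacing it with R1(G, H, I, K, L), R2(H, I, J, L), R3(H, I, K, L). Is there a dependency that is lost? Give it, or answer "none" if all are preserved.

none

I, L → K lies within R1.
H → L lies within R1.
G → I, K lies within R1.
J, K → H: restricted closure across fragments reaches H.
K → H lies within R1.
Every dependency is enforceable on the fragments, so the decomposition is dependency-preserving.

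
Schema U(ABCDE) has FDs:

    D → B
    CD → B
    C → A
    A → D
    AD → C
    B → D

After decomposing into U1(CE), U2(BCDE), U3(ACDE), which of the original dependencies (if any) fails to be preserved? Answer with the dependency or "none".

none

D → B lies within U2.
CD → B lies within U2.
C → A lies within U3.
A → D lies within U3.
AD → C lies within U3.
B → D lies within U2.
Every dependency is enforceable on the fragments, so the decomposition is dependency-preserving.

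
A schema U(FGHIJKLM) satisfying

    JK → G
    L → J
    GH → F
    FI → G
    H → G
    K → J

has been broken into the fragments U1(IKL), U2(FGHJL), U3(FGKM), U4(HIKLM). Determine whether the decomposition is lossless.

Yes

Chase test. Columns are FGHIJKLM; row i has aⱼ where attribute j ∈ Ui, else bᵢⱼ.
Initial tableau (one row per fragment):
  row 1: b11 b12 b13 a4 b15 a6 a7 b18
  row 2: a1 a2 a3 b24 a5 b26 a7 b28
  row 3: a1 a2 b33 b34 b35 a6 b37 a8
  row 4: b41 b42 a3 a4 b45 a6 a7 a8
Rows 1 and 2 agree on L; apply L→J and equate their J entries.
Rows 1 and 4 agree on L; apply L→J and equate their J entries.
Rows 2 and 4 agree on H; apply H→G and equate their G entries.
Rows 1 and 3 agree on K; apply K→J and equate their J entries.
Rows 1 and 3 agree on JK; apply JK→G and equate their G entries.
Rows 2 and 4 agree on GH; apply GH→F and equate their F entries.
Row 4 is now all distinguished symbols — the join is lossless.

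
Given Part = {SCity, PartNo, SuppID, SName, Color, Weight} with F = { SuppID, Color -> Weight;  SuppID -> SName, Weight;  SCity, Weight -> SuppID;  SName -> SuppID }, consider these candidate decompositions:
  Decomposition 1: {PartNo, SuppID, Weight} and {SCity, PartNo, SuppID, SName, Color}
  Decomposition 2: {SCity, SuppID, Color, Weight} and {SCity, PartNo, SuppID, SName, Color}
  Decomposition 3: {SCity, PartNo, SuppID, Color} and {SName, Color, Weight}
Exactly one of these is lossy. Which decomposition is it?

Decomposition 1: common = {PartNo, SuppID}, closure = {PartNo, SuppID, SName, Weight} → lossless.
Decomposition 2: common = {SCity, SuppID, Color}, closure = {SCity, SuppID, SName, Color, Weight} → lossless.
Decomposition 3: common = {Color}, closure = {Color} → lossy.

Decomposition 3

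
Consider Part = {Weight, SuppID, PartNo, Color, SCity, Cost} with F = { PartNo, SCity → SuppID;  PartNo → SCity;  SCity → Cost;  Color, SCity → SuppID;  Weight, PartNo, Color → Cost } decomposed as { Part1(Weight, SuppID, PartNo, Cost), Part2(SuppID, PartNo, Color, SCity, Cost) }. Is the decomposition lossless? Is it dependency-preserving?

Lossless test: (SuppID, PartNo, Cost)⁺ = {SuppID, PartNo, SCity, Cost}, which is a superkey of neither fragment — lossy.
Dependency preservation: Weight, PartNo, Color → Cost is not contained in any single fragment, but the restricted closure of its left-hand side across the fragments still reaches the right-hand side; the remaining FDs each lie inside some fragment. All dependencies are preserved.

lossy but dependency-preserving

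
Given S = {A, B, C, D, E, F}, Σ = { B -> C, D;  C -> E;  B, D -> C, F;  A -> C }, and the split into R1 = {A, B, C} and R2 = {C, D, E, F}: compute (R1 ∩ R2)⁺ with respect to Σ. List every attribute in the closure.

R1 ∩ R2 = {C}.
C → E applies, adding E
Closure: {C, E}.

C, E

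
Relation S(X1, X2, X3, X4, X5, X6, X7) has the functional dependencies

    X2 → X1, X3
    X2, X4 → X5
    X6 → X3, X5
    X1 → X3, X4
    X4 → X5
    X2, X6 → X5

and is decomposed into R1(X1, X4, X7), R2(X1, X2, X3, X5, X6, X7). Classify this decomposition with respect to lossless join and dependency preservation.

lossless but not dependency-preserving

Lossless test: (X1, X7)⁺ = {X1, X3, X4, X5, X7}, which contains all of one fragment — lossless.
Dependency preservation: the restricted closure of {X4} across the fragments never reaches {X5}, so X4 → X5 cannot be enforced without a join — not preserved.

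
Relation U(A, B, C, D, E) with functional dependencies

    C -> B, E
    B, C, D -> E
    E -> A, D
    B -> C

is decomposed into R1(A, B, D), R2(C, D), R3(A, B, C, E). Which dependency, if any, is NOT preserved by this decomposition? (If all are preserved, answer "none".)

Check E → A, D: no single fragment contains all of {A, D, E}, and the restricted closure of {E} across the fragments never reaches {A, D}.
C → B, E is preserved.
B, C, D → E is preserved.
B → C is preserved.

E -> A, D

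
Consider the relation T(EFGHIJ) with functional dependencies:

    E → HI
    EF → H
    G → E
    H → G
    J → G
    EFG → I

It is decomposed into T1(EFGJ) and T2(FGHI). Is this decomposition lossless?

Common attributes: T1 ∩ T2 = {FG}.
Closure of {FG}: G → E applies, adding E; EFG → I applies, adding I; E → HI applies, adding H. So (FG)⁺ = {EFGHI}.
This closure contains every attribute of T2, so T1 ∩ T2 → T2. The join is lossless.

Yes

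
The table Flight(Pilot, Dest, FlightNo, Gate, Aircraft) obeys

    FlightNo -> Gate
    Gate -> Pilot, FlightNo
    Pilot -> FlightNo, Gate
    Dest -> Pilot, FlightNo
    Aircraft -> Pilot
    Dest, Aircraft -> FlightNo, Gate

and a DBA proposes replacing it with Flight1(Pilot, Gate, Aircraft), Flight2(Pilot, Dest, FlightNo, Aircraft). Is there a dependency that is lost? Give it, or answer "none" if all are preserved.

FlightNo → Gate: restricted closure across fragments reaches Gate.
Gate → Pilot, FlightNo: restricted closure across fragments reaches Pilot, FlightNo.
Pilot → FlightNo, Gate: restricted closure across fragments reaches FlightNo, Gate.
Dest → Pilot, FlightNo lies within Flight2.
Aircraft → Pilot lies within Flight1.
Dest, Aircraft → FlightNo, Gate: restricted closure across fragments reaches FlightNo, Gate.
Every dependency is enforceable on the fragments, so the decomposition is dependency-preserving.

none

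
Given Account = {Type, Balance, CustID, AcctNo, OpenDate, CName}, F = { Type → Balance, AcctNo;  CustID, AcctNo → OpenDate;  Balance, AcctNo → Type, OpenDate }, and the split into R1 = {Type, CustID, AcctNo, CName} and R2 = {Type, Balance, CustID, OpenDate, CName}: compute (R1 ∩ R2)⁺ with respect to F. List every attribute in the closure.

Type, Balance, CustID, AcctNo, OpenDate, CName

R1 ∩ R2 = {Type, CustID, CName}.
Type → Balance, AcctNo applies, adding Balance, AcctNo
CustID, AcctNo → OpenDate applies, adding OpenDate
Closure: {Type, Balance, CustID, AcctNo, OpenDate, CName}.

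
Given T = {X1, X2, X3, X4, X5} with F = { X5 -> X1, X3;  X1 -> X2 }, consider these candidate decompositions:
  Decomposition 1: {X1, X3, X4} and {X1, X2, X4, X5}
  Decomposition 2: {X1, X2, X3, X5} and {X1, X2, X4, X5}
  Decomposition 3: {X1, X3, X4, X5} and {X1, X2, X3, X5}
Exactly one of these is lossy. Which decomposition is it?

Decomposition 1: common = {X1, X4}, closure = {X1, X2, X4} → lossy.
Decomposition 2: common = {X1, X2, X5}, closure = {X1, X2, X3, X5} → lossless.
Decomposition 3: common = {X1, X3, X5}, closure = {X1, X2, X3, X5} → lossless.

Decomposition 1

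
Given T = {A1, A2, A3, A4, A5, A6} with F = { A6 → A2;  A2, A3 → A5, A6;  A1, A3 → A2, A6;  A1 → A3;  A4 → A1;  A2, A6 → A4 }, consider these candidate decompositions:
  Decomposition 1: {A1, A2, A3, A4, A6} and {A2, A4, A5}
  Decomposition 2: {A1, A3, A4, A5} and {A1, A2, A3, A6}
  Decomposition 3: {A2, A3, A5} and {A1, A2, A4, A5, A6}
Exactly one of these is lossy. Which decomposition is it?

Decomposition 3

Decomposition 1: common = {A2, A4}, closure = {A1, A2, A3, A4, A5, A6} → lossless.
Decomposition 2: common = {A1, A3}, closure = {A1, A2, A3, A4, A5, A6} → lossless.
Decomposition 3: common = {A2, A5}, closure = {A2, A5} → lossy.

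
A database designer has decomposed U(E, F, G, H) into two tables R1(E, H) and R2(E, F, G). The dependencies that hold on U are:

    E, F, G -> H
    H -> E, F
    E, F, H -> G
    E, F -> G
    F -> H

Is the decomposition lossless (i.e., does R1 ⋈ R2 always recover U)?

No

Common attributes: R1 ∩ R2 = {E}.
No dependency enlarges {E}, so (E)⁺ = {E}.
The closure contains neither all of R1 = {E, H} nor all of R2 = {E, F, G}, so the common attributes are not a superkey of either fragment. The join is lossy.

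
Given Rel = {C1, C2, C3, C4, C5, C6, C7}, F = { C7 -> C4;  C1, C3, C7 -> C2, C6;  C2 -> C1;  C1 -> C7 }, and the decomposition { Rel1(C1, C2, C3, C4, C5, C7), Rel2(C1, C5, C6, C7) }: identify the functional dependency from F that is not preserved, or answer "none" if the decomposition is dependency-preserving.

Check C1, C3, C7 → C2, C6: no single fragment contains all of {C1, C2, C3, C6, C7}, and the restricted closure of {C1, C3, C7} across the fragments never reaches {C2, C6}.
C7 → C4 is preserved.
C2 → C1 is preserved.
C1 → C7 is preserved.

C1, C3, C7 -> C2, C6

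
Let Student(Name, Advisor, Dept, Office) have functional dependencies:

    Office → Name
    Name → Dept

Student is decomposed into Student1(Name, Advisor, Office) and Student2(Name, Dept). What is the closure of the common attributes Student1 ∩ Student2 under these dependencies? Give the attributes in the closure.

Name, Dept

Student1 ∩ Student2 = {Name}.
Name → Dept applies, adding Dept
Closure: {Name, Dept}.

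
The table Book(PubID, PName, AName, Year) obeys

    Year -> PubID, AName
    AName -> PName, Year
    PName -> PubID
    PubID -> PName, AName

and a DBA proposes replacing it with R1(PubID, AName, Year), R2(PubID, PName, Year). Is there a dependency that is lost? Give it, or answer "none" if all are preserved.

Year → PubID, AName lies within R1.
AName → PName, Year: restricted closure across fragments reaches PName, Year.
PName → PubID lies within R2.
PubID → PName, AName: restricted closure across fragments reaches PName, AName.
Every dependency is enforceable on the fragments, so the decomposition is dependency-preserving.

none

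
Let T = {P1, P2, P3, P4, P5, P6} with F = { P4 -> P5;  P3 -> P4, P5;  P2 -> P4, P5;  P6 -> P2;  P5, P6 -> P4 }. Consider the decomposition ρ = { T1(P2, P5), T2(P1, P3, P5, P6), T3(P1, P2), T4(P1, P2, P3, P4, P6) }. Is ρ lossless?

Yes

Chase test. Columns are P1, P2, P3, P4, P5, P6; row i has aⱼ where attribute j ∈ Ti, else bᵢⱼ.
Initial tableau (one row per fragment):
  row 1: b11 a2 b13 b14 a5 b16
  row 2: a1 b22 a3 b24 a5 a6
  row 3: a1 a2 b33 b34 b35 b36
  row 4: a1 a2 a3 a4 b45 a6
Rows 2 and 4 agree on P3; apply P3→P4, P5 and equate their P4, P5 entries.
Rows 1 and 3 agree on P2; apply P2→P4, P5 and equate their P4, P5 entries.
Rows 1 and 4 agree on P2; apply P2→P4, P5 and equate their P4, P5 entries.
Rows 2 and 4 agree on P6; apply P6→P2 and equate their P2 entries.
Row 2 is now all distinguished symbols — the join is lossless.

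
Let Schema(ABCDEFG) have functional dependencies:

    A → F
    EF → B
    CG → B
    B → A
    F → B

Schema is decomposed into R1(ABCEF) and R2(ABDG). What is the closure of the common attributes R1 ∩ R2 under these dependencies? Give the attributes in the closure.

ABF

R1 ∩ R2 = {AB}.
A → F applies, adding F
Closure: {ABF}.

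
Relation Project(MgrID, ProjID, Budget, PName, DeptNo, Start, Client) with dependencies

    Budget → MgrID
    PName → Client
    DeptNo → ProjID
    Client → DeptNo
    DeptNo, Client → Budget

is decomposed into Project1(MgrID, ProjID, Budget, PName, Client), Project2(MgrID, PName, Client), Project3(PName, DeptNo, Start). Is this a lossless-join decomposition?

Chase test. Columns are MgrID, ProjID, Budget, PName, DeptNo, Start, Client; row i has aⱼ where attribute j ∈ Projecti, else bᵢⱼ.
Initial tableau (one row per fragment):
  row 1: a1 a2 a3 a4 b15 b16 a7
  row 2: a1 b22 b23 a4 b25 b26 a7
  row 3: b31 b32 b33 a4 a5 a6 b37
Rows 1 and 3 agree on PName; apply PName→Client and equate their Client entries.
Rows 1 and 2 agree on Client; apply Client→DeptNo and equate their DeptNo entries.
Rows 1 and 3 agree on Client; apply Client→DeptNo and equate their DeptNo entries.
Rows 1 and 2 agree on DeptNo, Client; apply DeptNo, Client→Budget and equate their Budget entries.
Rows 1 and 3 agree on DeptNo, Client; apply DeptNo, Client→Budget and equate their Budget entries.
Rows 1 and 3 agree on Budget; apply Budget→MgrID and equate their MgrID entries.
Rows 1 and 2 agree on DeptNo; apply DeptNo→ProjID and equate their ProjID entries.
Rows 1 and 3 agree on DeptNo; apply DeptNo→ProjID and equate their ProjID entries.
Row 3 is now all distinguished symbols — the join is lossless.

Yes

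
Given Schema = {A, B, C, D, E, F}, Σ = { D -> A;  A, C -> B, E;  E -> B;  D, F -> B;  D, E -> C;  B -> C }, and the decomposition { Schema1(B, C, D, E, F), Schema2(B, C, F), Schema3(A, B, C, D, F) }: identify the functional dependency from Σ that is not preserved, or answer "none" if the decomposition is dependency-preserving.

Check A, C → B, E: no single fragment contains all of {A, B, C, E}, and the restricted closure of {A, C} across the fragments never reaches {B, E}.
D → A is preserved.
E → B is preserved.
D, F → B is preserved.
D, E → C is preserved.
B → C is preserved.

A, C -> B, E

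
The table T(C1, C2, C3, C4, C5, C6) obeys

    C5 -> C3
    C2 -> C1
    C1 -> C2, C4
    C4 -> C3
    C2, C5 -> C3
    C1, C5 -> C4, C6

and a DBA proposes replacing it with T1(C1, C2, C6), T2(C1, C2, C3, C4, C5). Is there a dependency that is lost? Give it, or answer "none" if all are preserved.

Check C1, C5 → C4, C6: no single fragment contains all of {C1, C4, C5, C6}, and the restricted closure of {C1, C5} across the fragments never reaches {C4, C6}.
C5 → C3 is preserved.
C2 → C1 is preserved.
C1 → C2, C4 is preserved.
C4 → C3 is preserved.
C2, C5 → C3 is preserved.

C1, C5 -> C4, C6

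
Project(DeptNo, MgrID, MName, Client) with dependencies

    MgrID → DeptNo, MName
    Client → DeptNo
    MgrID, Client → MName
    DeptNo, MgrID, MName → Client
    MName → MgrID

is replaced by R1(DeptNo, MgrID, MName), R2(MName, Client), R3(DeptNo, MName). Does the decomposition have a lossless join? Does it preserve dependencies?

lossless but not dependency-preserving

Lossless test (chase): Rows 1 and 2 agree on MName; apply MName→MgrID and equate their MgrID entries. Rows 1 and 3 agree on MName; apply MName→MgrID and equate their MgrID entries. Rows 1 and 2 agree on MgrID; apply MgrID→DeptNo, MName and equate their DeptNo, MName entries. Rows 1 and 2 agree on DeptNo, MgrID, MName; apply DeptNo, MgrID, MName→Client and equate their Client entries. Rows 1 and 3 agree on DeptNo, MgrID, MName; apply DeptNo, MgrID, MName→Client and equate their Client entries. Row 1 is now all distinguished symbols — the join is lossless.
Dependency preservation: the restricted closure of {Client} across the fragments never reaches {DeptNo}, so Client → DeptNo cannot be enforced without a join — not preserved.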